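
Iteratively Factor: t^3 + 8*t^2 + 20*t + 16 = (t + 2)*(t^2 + 6*t + 8) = (t + 2)^2*(t + 4)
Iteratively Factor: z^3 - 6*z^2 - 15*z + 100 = (z + 4)*(z^2 - 10*z + 25) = (z - 5)*(z + 4)*(z - 5)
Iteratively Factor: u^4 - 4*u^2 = (u - 2)*(u^3 + 2*u^2) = (u - 2)*(u + 2)*(u^2) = u*(u - 2)*(u + 2)*(u)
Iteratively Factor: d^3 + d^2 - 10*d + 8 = (d - 1)*(d^2 + 2*d - 8) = (d - 2)*(d - 1)*(d + 4)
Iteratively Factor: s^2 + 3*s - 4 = (s - 1)*(s + 4)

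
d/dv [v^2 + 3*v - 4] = 2*v + 3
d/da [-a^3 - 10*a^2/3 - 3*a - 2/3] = -3*a^2 - 20*a/3 - 3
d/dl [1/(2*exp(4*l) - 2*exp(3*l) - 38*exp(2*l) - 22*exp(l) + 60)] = (-4*exp(3*l) + 3*exp(2*l) + 38*exp(l) + 11)*exp(l)/(2*(-exp(4*l) + exp(3*l) + 19*exp(2*l) + 11*exp(l) - 30)^2)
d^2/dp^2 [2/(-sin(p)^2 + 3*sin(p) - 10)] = 2*(4*sin(p)^4 - 9*sin(p)^3 - 37*sin(p)^2 + 48*sin(p) + 2)/(sin(p)^2 - 3*sin(p) + 10)^3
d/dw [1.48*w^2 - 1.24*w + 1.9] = 2.96*w - 1.24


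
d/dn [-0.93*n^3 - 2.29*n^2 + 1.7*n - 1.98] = -2.79*n^2 - 4.58*n + 1.7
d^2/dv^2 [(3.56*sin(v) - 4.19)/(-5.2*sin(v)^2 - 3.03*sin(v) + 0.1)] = (96.2624*sin(v)^5 - 509.28176*sin(v)^4 - 379.47052*sin(v)^3 + 633.681109*sin(v)^2 + 383.76467*sin(v) + 79.136182)/(5.2*sin(v)^2 + 3.03*sin(v) - 0.1)^3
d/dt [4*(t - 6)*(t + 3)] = 8*t - 12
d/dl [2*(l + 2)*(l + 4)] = 4*l + 12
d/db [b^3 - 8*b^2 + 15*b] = 3*b^2 - 16*b + 15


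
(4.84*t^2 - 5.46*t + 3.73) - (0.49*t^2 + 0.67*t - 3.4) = 4.35*t^2 - 6.13*t + 7.13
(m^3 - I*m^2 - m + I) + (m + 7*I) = m^3 - I*m^2 + 8*I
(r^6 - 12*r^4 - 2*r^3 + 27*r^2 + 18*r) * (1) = r^6 - 12*r^4 - 2*r^3 + 27*r^2 + 18*r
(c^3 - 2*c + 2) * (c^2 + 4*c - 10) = c^5 + 4*c^4 - 12*c^3 - 6*c^2 + 28*c - 20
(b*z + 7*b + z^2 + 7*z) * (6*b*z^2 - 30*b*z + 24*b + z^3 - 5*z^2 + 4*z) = 6*b^2*z^3 + 12*b^2*z^2 - 186*b^2*z + 168*b^2 + 7*b*z^4 + 14*b*z^3 - 217*b*z^2 + 196*b*z + z^5 + 2*z^4 - 31*z^3 + 28*z^2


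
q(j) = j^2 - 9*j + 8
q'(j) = 2*j - 9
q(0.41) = 4.48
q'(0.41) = -8.18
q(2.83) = -9.46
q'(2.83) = -3.34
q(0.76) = 1.74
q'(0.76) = -7.48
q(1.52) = -3.37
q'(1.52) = -5.96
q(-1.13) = 19.45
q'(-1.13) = -11.26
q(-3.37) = 49.69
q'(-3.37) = -15.74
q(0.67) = 2.42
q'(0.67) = -7.66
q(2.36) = -7.67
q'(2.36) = -4.28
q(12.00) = 44.00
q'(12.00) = 15.00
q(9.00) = 8.00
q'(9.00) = 9.00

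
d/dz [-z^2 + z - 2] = 1 - 2*z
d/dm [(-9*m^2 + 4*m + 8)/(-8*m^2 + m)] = (23*m^2 + 128*m - 8)/(m^2*(64*m^2 - 16*m + 1))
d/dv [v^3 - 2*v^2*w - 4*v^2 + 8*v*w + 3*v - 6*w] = 3*v^2 - 4*v*w - 8*v + 8*w + 3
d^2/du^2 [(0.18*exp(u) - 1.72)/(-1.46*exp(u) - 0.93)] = (3.910756*exp(u) - 2.491098)*exp(u)/(3.112136*exp(3*u) + 5.947164*exp(2*u) + 3.788262*exp(u) + 0.804357)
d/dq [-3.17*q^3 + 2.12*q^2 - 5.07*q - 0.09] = -9.51*q^2 + 4.24*q - 5.07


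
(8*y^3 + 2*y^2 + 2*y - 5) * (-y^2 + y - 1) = -8*y^5 + 6*y^4 - 8*y^3 + 5*y^2 - 7*y + 5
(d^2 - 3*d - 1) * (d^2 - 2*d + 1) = d^4 - 5*d^3 + 6*d^2 - d - 1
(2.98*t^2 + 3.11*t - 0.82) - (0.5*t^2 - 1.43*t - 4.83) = 2.48*t^2 + 4.54*t + 4.01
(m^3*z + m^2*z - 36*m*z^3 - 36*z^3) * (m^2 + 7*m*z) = m^5*z + 7*m^4*z^2 + m^4*z - 36*m^3*z^3 + 7*m^3*z^2 - 252*m^2*z^4 - 36*m^2*z^3 - 252*m*z^4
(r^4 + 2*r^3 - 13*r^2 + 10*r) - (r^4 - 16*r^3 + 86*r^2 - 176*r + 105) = 18*r^3 - 99*r^2 + 186*r - 105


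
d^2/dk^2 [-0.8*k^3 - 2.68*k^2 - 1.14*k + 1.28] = -4.8*k - 5.36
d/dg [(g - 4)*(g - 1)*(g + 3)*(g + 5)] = 4*g^3 + 9*g^2 - 42*g - 43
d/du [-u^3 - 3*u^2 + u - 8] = -3*u^2 - 6*u + 1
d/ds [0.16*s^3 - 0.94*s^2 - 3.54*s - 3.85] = 0.48*s^2 - 1.88*s - 3.54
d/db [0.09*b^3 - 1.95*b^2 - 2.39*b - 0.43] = 0.27*b^2 - 3.9*b - 2.39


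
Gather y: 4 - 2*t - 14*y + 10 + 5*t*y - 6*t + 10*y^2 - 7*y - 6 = -8*t + 10*y^2 + y*(5*t - 21) + 8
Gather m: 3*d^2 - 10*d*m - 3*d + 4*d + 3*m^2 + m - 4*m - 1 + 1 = 3*d^2 + d + 3*m^2 + m*(-10*d - 3)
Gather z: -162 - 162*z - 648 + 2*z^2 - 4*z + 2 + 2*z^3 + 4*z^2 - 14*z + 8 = 2*z^3 + 6*z^2 - 180*z - 800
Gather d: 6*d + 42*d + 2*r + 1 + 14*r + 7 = 48*d + 16*r + 8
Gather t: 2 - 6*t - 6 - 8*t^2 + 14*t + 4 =-8*t^2 + 8*t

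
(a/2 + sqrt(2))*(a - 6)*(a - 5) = a^3/2 - 11*a^2/2 + sqrt(2)*a^2 - 11*sqrt(2)*a + 15*a + 30*sqrt(2)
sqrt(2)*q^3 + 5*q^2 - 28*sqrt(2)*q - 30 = (q - 3*sqrt(2))*(q + 5*sqrt(2))*(sqrt(2)*q + 1)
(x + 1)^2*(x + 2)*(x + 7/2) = x^4 + 15*x^3/2 + 19*x^2 + 39*x/2 + 7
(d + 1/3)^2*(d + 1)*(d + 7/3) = d^4 + 4*d^3 + 14*d^2/3 + 52*d/27 + 7/27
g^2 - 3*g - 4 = (g - 4)*(g + 1)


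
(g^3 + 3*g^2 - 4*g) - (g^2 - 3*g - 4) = g^3 + 2*g^2 - g + 4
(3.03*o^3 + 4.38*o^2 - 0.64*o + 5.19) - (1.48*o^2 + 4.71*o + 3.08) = 3.03*o^3 + 2.9*o^2 - 5.35*o + 2.11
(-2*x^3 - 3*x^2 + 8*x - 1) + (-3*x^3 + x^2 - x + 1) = -5*x^3 - 2*x^2 + 7*x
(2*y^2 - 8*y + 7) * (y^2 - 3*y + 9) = 2*y^4 - 14*y^3 + 49*y^2 - 93*y + 63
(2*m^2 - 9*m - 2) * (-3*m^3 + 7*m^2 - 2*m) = -6*m^5 + 41*m^4 - 61*m^3 + 4*m^2 + 4*m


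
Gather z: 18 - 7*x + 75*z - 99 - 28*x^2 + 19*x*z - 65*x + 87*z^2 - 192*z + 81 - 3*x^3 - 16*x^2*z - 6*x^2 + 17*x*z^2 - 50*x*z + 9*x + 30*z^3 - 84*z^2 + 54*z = -3*x^3 - 34*x^2 - 63*x + 30*z^3 + z^2*(17*x + 3) + z*(-16*x^2 - 31*x - 63)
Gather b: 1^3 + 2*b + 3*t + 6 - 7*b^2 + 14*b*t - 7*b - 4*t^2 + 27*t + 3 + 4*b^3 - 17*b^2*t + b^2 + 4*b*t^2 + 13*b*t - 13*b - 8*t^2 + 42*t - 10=4*b^3 + b^2*(-17*t - 6) + b*(4*t^2 + 27*t - 18) - 12*t^2 + 72*t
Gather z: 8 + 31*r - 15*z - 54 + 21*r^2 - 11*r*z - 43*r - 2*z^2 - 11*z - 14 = 21*r^2 - 12*r - 2*z^2 + z*(-11*r - 26) - 60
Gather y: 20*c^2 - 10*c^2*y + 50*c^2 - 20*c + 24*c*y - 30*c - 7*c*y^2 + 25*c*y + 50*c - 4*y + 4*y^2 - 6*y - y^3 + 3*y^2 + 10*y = 70*c^2 - y^3 + y^2*(7 - 7*c) + y*(-10*c^2 + 49*c)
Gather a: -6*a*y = -6*a*y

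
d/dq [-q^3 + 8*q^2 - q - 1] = -3*q^2 + 16*q - 1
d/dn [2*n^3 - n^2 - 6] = 2*n*(3*n - 1)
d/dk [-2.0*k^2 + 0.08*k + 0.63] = 0.08 - 4.0*k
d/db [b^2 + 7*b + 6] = 2*b + 7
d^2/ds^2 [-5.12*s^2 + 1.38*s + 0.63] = -10.2400000000000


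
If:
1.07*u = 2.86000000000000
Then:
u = 2.67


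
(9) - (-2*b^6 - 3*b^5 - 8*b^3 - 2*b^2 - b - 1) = 2*b^6 + 3*b^5 + 8*b^3 + 2*b^2 + b + 10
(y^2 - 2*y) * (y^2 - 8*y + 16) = y^4 - 10*y^3 + 32*y^2 - 32*y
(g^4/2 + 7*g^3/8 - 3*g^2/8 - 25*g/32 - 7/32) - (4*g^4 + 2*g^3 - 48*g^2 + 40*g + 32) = -7*g^4/2 - 9*g^3/8 + 381*g^2/8 - 1305*g/32 - 1031/32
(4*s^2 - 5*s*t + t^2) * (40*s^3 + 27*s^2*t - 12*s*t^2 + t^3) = 160*s^5 - 92*s^4*t - 143*s^3*t^2 + 91*s^2*t^3 - 17*s*t^4 + t^5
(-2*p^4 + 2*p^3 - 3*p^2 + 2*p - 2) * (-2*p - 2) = 4*p^5 + 2*p^3 + 2*p^2 + 4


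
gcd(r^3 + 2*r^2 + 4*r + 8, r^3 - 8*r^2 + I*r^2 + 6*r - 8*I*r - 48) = r - 2*I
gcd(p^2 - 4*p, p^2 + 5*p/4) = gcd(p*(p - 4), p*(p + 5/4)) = p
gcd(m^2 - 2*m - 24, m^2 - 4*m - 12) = m - 6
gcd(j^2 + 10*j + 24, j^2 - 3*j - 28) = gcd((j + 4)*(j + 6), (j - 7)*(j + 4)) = j + 4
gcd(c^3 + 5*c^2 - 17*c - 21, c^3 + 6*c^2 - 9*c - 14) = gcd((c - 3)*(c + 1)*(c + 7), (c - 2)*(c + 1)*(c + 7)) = c^2 + 8*c + 7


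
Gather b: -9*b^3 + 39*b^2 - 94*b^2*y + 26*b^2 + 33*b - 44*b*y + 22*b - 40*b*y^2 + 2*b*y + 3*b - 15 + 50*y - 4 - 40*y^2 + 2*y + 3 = -9*b^3 + b^2*(65 - 94*y) + b*(-40*y^2 - 42*y + 58) - 40*y^2 + 52*y - 16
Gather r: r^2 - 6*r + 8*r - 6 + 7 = r^2 + 2*r + 1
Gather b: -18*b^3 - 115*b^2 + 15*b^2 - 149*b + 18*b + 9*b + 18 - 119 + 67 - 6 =-18*b^3 - 100*b^2 - 122*b - 40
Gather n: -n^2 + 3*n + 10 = -n^2 + 3*n + 10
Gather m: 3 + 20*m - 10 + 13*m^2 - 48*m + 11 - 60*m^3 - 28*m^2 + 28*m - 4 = -60*m^3 - 15*m^2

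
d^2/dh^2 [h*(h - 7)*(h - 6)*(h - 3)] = 12*h^2 - 96*h + 162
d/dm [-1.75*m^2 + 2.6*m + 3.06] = 2.6 - 3.5*m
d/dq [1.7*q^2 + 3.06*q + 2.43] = 3.4*q + 3.06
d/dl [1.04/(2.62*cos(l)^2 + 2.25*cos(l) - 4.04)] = (5.4496*cos(l) + 2.34)*sin(l)/(2.62*cos(l)^2 + 2.25*cos(l) - 4.04)^2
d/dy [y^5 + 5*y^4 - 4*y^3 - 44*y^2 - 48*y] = 5*y^4 + 20*y^3 - 12*y^2 - 88*y - 48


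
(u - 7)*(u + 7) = u^2 - 49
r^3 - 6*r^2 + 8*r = r*(r - 4)*(r - 2)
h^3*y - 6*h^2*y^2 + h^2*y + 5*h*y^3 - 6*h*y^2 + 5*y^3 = (h - 5*y)*(h - y)*(h*y + y)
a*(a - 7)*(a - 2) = a^3 - 9*a^2 + 14*a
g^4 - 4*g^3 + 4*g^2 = g^2*(g - 2)^2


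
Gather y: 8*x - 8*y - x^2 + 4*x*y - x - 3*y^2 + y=-x^2 + 7*x - 3*y^2 + y*(4*x - 7)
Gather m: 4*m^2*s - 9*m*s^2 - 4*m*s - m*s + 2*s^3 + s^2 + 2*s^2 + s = 4*m^2*s + m*(-9*s^2 - 5*s) + 2*s^3 + 3*s^2 + s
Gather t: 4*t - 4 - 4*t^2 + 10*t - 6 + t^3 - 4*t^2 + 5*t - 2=t^3 - 8*t^2 + 19*t - 12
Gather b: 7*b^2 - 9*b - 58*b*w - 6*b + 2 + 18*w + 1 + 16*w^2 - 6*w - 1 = 7*b^2 + b*(-58*w - 15) + 16*w^2 + 12*w + 2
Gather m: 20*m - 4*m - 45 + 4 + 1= 16*m - 40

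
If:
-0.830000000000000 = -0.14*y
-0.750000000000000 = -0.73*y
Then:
No Solution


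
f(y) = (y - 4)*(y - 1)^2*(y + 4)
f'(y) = (y - 4)*(y - 1)^2 + (y - 4)*(y + 4)*(2*y - 2) + (y - 1)^2*(y + 4)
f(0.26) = -8.72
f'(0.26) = 23.86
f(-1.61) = -91.34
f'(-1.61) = 48.05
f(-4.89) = 274.49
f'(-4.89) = -432.49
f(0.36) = -6.50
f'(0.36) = 20.61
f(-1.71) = -96.03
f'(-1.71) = 45.75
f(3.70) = -16.84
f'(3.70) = 41.47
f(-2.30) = -116.63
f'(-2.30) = 20.59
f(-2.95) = -113.86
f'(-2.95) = -34.40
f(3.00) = -28.00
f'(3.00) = -4.00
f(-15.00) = 53504.00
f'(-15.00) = -14368.00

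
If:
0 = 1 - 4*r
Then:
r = 1/4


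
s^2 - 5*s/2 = s*(s - 5/2)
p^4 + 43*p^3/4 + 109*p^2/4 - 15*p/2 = p*(p - 1/4)*(p + 5)*(p + 6)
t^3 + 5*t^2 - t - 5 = (t - 1)*(t + 1)*(t + 5)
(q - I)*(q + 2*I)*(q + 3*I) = q^3 + 4*I*q^2 - q + 6*I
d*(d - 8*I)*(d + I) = d^3 - 7*I*d^2 + 8*d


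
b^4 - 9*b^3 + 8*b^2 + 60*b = b*(b - 6)*(b - 5)*(b + 2)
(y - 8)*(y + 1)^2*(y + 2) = y^4 - 4*y^3 - 27*y^2 - 38*y - 16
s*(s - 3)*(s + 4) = s^3 + s^2 - 12*s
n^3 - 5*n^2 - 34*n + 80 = (n - 8)*(n - 2)*(n + 5)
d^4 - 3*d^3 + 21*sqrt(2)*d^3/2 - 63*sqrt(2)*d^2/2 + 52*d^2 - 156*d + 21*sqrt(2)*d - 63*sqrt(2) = (d - 3)*(d + sqrt(2)/2)*(d + 3*sqrt(2))*(d + 7*sqrt(2))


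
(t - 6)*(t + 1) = t^2 - 5*t - 6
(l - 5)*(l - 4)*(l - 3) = l^3 - 12*l^2 + 47*l - 60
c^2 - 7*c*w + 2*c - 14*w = (c + 2)*(c - 7*w)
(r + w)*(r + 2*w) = r^2 + 3*r*w + 2*w^2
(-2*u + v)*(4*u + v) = -8*u^2 + 2*u*v + v^2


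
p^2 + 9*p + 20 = (p + 4)*(p + 5)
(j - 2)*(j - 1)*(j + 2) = j^3 - j^2 - 4*j + 4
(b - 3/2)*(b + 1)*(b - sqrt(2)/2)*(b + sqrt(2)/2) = b^4 - b^3/2 - 2*b^2 + b/4 + 3/4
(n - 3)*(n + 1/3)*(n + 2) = n^3 - 2*n^2/3 - 19*n/3 - 2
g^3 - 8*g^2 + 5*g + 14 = (g - 7)*(g - 2)*(g + 1)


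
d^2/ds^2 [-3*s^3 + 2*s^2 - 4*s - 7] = 4 - 18*s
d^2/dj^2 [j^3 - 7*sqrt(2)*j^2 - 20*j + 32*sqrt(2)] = 6*j - 14*sqrt(2)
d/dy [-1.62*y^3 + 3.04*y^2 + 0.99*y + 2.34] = -4.86*y^2 + 6.08*y + 0.99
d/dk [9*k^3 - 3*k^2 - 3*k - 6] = 27*k^2 - 6*k - 3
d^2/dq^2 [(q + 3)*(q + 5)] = 2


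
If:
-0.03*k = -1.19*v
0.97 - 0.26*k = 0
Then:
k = 3.73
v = 0.09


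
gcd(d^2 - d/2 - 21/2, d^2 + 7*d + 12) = d + 3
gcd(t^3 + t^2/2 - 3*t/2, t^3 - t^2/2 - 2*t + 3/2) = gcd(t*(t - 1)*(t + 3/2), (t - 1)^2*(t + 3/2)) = t^2 + t/2 - 3/2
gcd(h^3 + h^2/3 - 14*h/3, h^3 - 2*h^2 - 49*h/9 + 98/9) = h^2 + h/3 - 14/3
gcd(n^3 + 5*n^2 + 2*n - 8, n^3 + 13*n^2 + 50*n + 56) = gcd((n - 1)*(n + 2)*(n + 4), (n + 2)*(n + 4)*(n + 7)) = n^2 + 6*n + 8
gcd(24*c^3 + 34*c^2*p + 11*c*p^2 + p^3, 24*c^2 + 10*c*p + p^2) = 24*c^2 + 10*c*p + p^2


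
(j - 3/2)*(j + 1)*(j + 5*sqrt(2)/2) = j^3 - j^2/2 + 5*sqrt(2)*j^2/2 - 5*sqrt(2)*j/4 - 3*j/2 - 15*sqrt(2)/4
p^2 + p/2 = p*(p + 1/2)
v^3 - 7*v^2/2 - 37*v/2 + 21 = (v - 6)*(v - 1)*(v + 7/2)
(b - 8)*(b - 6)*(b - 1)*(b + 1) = b^4 - 14*b^3 + 47*b^2 + 14*b - 48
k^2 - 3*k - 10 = (k - 5)*(k + 2)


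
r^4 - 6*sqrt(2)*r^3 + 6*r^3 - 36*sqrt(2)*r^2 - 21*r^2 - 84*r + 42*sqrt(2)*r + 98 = (r - 1)*(r + 7)*(r - 7*sqrt(2))*(r + sqrt(2))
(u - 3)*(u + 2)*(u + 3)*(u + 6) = u^4 + 8*u^3 + 3*u^2 - 72*u - 108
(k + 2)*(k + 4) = k^2 + 6*k + 8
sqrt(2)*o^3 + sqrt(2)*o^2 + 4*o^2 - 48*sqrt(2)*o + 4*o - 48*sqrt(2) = (o - 4*sqrt(2))*(o + 6*sqrt(2))*(sqrt(2)*o + sqrt(2))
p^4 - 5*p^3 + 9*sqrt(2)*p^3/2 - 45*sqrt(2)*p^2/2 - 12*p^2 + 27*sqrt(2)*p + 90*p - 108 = (p - 3)*(p - 2)*(p - 3*sqrt(2)/2)*(p + 6*sqrt(2))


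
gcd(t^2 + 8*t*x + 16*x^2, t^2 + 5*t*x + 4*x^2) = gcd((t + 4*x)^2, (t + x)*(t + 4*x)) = t + 4*x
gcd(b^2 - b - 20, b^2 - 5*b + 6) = 1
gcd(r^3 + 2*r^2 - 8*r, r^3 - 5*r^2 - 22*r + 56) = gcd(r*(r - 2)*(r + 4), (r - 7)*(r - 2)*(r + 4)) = r^2 + 2*r - 8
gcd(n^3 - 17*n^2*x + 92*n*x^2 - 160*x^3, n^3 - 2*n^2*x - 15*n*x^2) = -n + 5*x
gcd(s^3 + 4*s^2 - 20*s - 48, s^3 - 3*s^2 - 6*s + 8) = s^2 - 2*s - 8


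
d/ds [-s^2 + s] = 1 - 2*s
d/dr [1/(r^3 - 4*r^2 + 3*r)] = (-3*r^2 + 8*r - 3)/(r^2*(r^2 - 4*r + 3)^2)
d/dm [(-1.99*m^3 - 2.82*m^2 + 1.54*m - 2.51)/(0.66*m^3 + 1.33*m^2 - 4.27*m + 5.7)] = (-0.785500000000001*m^4 + 14.9618*m^3 - 19.066*m^2 - 25.4714*m - 1.9397)/(0.4356*m^6 + 1.7556*m^5 - 3.8675*m^4 - 3.8342*m^3 + 33.3949*m^2 - 48.678*m + 32.49)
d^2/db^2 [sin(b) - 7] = -sin(b)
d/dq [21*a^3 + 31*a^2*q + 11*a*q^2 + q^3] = 31*a^2 + 22*a*q + 3*q^2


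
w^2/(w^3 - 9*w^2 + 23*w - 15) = w^2/(w^3 - 9*w^2 + 23*w - 15)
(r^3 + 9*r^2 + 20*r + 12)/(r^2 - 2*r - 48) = (r^2 + 3*r + 2)/(r - 8)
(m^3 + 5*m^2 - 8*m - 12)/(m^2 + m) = m + 4 - 12/m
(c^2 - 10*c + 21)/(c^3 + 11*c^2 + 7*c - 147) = (c - 7)/(c^2 + 14*c + 49)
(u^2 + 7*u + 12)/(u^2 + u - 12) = (u + 3)/(u - 3)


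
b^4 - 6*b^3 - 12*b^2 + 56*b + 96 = (b - 6)*(b - 4)*(b + 2)^2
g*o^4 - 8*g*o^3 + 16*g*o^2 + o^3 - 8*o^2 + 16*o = o*(o - 4)^2*(g*o + 1)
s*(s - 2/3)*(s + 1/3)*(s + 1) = s^4 + 2*s^3/3 - 5*s^2/9 - 2*s/9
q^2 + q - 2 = (q - 1)*(q + 2)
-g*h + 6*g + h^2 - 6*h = (-g + h)*(h - 6)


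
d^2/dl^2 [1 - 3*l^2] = -6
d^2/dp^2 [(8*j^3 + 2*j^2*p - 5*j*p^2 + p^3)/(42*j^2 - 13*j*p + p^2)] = j^2*(-13424*j^3 + 9456*j^2*p - 1968*j*p^2 + 128*p^3)/(74088*j^6 - 68796*j^5*p + 26586*j^4*p^2 - 5473*j^3*p^3 + 633*j^2*p^4 - 39*j*p^5 + p^6)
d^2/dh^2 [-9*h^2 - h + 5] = -18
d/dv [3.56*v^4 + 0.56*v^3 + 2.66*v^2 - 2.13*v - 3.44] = 14.24*v^3 + 1.68*v^2 + 5.32*v - 2.13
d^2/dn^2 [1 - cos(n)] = cos(n)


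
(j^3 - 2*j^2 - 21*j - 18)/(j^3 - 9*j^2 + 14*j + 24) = (j + 3)/(j - 4)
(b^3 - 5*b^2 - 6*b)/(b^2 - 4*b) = (b^2 - 5*b - 6)/(b - 4)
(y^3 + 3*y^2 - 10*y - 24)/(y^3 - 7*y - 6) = (y + 4)/(y + 1)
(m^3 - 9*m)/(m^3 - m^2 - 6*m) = (m + 3)/(m + 2)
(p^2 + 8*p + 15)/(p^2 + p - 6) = (p + 5)/(p - 2)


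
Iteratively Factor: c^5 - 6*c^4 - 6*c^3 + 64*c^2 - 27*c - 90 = (c - 2)*(c^4 - 4*c^3 - 14*c^2 + 36*c + 45) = (c - 5)*(c - 2)*(c^3 + c^2 - 9*c - 9) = (c - 5)*(c - 2)*(c + 3)*(c^2 - 2*c - 3) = (c - 5)*(c - 3)*(c - 2)*(c + 3)*(c + 1)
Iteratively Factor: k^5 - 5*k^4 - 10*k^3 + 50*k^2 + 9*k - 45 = (k - 5)*(k^4 - 10*k^2 + 9) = (k - 5)*(k - 1)*(k^3 + k^2 - 9*k - 9) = (k - 5)*(k - 1)*(k + 3)*(k^2 - 2*k - 3) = (k - 5)*(k - 1)*(k + 1)*(k + 3)*(k - 3)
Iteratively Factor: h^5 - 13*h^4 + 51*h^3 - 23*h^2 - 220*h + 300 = (h - 2)*(h^4 - 11*h^3 + 29*h^2 + 35*h - 150) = (h - 5)*(h - 2)*(h^3 - 6*h^2 - h + 30) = (h - 5)*(h - 2)*(h + 2)*(h^2 - 8*h + 15) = (h - 5)^2*(h - 2)*(h + 2)*(h - 3)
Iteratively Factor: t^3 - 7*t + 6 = (t - 1)*(t^2 + t - 6) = (t - 1)*(t + 3)*(t - 2)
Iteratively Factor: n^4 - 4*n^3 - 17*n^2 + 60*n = (n)*(n^3 - 4*n^2 - 17*n + 60) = n*(n - 3)*(n^2 - n - 20) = n*(n - 5)*(n - 3)*(n + 4)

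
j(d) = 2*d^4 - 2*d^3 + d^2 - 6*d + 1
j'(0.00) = -6.00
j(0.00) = 1.00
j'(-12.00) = -14718.00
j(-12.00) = 45145.00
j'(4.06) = 438.61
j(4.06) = 402.69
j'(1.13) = 0.14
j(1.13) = -4.13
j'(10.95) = 9799.94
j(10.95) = 26182.56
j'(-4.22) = -722.50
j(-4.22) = 828.71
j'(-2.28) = -136.57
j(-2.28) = 97.63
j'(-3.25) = -350.50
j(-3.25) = 322.85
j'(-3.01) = -284.55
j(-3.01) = 246.83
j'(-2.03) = -101.71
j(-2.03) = 68.00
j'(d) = 8*d^3 - 6*d^2 + 2*d - 6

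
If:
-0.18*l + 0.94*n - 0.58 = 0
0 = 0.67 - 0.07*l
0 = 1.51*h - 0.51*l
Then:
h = 3.23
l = 9.57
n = 2.45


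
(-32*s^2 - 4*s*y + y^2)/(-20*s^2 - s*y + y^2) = (-8*s + y)/(-5*s + y)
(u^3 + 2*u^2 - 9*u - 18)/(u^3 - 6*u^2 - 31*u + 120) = (u^2 + 5*u + 6)/(u^2 - 3*u - 40)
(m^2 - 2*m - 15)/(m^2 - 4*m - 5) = (m + 3)/(m + 1)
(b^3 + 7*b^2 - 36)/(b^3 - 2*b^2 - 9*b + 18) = (b + 6)/(b - 3)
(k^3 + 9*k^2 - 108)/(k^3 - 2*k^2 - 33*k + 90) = (k + 6)/(k - 5)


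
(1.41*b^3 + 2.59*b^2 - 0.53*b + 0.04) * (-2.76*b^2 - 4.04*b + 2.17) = -3.8916*b^5 - 12.8448*b^4 - 5.9411*b^3 + 7.6511*b^2 - 1.3117*b + 0.0868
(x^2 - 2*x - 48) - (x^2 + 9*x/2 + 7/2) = -13*x/2 - 103/2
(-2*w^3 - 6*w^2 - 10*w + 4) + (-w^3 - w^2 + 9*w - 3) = -3*w^3 - 7*w^2 - w + 1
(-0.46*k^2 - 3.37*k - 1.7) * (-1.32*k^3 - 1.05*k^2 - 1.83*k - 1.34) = 0.6072*k^5 + 4.9314*k^4 + 6.6243*k^3 + 8.5685*k^2 + 7.6268*k + 2.278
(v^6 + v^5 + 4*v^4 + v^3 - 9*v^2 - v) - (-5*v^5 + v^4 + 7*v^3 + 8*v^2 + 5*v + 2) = v^6 + 6*v^5 + 3*v^4 - 6*v^3 - 17*v^2 - 6*v - 2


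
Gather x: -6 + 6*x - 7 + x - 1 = 7*x - 14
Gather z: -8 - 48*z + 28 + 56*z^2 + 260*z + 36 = 56*z^2 + 212*z + 56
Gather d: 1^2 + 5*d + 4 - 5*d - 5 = 0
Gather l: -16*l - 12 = -16*l - 12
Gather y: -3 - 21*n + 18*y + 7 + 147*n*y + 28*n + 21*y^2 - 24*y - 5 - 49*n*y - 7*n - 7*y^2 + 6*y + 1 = 98*n*y + 14*y^2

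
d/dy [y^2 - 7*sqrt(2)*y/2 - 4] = 2*y - 7*sqrt(2)/2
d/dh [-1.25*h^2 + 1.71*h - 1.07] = 1.71 - 2.5*h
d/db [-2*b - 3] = -2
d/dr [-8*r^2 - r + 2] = -16*r - 1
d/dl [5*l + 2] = 5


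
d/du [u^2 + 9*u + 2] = 2*u + 9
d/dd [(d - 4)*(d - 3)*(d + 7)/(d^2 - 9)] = (d^2 + 6*d + 37)/(d^2 + 6*d + 9)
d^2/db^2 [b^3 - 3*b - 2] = 6*b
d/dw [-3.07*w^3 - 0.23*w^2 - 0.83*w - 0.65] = -9.21*w^2 - 0.46*w - 0.83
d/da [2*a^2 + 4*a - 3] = 4*a + 4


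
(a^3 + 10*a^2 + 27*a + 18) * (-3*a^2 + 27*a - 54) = -3*a^5 - 3*a^4 + 135*a^3 + 135*a^2 - 972*a - 972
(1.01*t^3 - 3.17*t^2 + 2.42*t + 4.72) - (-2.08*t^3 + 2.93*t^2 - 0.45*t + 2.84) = 3.09*t^3 - 6.1*t^2 + 2.87*t + 1.88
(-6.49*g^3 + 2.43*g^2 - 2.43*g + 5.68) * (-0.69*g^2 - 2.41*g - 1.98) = 4.4781*g^5 + 13.9642*g^4 + 8.6706*g^3 - 2.8743*g^2 - 8.8774*g - 11.2464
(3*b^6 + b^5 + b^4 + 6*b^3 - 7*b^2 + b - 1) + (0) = 3*b^6 + b^5 + b^4 + 6*b^3 - 7*b^2 + b - 1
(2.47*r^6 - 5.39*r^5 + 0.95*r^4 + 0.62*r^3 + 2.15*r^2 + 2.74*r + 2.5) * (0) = 0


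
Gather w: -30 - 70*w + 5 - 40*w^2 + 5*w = -40*w^2 - 65*w - 25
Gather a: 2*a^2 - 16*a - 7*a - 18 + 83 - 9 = 2*a^2 - 23*a + 56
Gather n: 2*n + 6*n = 8*n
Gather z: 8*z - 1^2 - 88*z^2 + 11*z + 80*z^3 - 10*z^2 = 80*z^3 - 98*z^2 + 19*z - 1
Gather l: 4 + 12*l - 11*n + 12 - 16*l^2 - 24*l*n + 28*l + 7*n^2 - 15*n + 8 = -16*l^2 + l*(40 - 24*n) + 7*n^2 - 26*n + 24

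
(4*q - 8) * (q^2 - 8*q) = 4*q^3 - 40*q^2 + 64*q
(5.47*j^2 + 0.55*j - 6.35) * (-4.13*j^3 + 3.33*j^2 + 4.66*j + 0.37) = -22.5911*j^5 + 15.9436*j^4 + 53.5472*j^3 - 16.5586*j^2 - 29.3875*j - 2.3495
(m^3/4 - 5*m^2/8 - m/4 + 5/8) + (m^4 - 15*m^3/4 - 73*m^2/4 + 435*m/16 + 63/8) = m^4 - 7*m^3/2 - 151*m^2/8 + 431*m/16 + 17/2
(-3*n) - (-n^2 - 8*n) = n^2 + 5*n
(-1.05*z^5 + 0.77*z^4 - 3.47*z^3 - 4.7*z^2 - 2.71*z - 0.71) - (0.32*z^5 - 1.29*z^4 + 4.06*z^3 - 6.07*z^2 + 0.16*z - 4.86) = -1.37*z^5 + 2.06*z^4 - 7.53*z^3 + 1.37*z^2 - 2.87*z + 4.15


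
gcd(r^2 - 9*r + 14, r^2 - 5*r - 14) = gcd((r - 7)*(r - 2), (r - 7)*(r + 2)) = r - 7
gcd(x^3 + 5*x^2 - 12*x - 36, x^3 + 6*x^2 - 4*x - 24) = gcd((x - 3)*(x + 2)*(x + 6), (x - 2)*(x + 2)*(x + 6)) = x^2 + 8*x + 12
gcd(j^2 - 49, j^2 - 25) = 1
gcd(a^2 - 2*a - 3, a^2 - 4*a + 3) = a - 3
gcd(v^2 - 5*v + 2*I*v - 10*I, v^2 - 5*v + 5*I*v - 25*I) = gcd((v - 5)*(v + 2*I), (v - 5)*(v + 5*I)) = v - 5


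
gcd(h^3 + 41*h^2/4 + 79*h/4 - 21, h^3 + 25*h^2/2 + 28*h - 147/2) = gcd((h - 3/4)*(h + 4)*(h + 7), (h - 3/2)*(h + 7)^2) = h + 7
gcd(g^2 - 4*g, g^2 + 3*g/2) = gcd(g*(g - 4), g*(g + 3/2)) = g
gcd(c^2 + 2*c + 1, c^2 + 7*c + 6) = c + 1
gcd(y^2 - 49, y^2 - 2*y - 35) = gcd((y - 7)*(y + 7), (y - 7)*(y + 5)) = y - 7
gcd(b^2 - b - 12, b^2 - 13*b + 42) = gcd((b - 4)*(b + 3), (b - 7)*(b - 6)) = 1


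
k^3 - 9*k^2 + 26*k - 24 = (k - 4)*(k - 3)*(k - 2)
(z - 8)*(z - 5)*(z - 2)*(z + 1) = z^4 - 14*z^3 + 51*z^2 - 14*z - 80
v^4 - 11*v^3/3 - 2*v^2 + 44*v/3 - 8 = (v - 3)*(v - 2)*(v - 2/3)*(v + 2)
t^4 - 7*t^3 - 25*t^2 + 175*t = t*(t - 7)*(t - 5)*(t + 5)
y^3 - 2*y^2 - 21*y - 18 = (y - 6)*(y + 1)*(y + 3)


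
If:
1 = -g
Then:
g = -1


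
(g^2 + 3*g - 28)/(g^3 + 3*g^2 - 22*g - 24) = (g + 7)/(g^2 + 7*g + 6)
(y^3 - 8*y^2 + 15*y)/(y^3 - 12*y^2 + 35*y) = (y - 3)/(y - 7)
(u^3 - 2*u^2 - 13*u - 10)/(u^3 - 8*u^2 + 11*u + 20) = (u + 2)/(u - 4)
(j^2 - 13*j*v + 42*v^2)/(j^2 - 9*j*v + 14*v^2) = (-j + 6*v)/(-j + 2*v)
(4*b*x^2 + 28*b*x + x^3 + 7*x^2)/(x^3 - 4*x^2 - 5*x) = (4*b*x + 28*b + x^2 + 7*x)/(x^2 - 4*x - 5)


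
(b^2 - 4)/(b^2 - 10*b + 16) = (b + 2)/(b - 8)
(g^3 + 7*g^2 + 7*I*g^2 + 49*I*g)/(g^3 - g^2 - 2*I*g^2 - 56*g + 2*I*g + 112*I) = g*(g + 7*I)/(g^2 - 2*g*(4 + I) + 16*I)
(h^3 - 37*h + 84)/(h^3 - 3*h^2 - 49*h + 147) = (h - 4)/(h - 7)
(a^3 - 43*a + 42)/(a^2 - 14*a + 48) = (a^2 + 6*a - 7)/(a - 8)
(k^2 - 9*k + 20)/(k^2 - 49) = (k^2 - 9*k + 20)/(k^2 - 49)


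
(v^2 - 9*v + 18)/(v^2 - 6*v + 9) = (v - 6)/(v - 3)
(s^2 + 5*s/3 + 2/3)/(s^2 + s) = (s + 2/3)/s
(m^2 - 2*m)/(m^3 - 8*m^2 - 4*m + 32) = m/(m^2 - 6*m - 16)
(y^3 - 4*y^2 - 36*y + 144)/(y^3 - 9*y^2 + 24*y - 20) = (y^3 - 4*y^2 - 36*y + 144)/(y^3 - 9*y^2 + 24*y - 20)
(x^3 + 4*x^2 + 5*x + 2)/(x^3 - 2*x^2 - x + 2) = (x^2 + 3*x + 2)/(x^2 - 3*x + 2)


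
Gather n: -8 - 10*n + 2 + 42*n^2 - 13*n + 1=42*n^2 - 23*n - 5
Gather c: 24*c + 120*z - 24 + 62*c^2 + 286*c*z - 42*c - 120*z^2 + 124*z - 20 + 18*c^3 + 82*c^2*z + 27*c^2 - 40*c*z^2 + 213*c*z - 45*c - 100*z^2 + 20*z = 18*c^3 + c^2*(82*z + 89) + c*(-40*z^2 + 499*z - 63) - 220*z^2 + 264*z - 44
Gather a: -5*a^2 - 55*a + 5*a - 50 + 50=-5*a^2 - 50*a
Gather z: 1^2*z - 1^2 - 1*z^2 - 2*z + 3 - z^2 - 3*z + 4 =-2*z^2 - 4*z + 6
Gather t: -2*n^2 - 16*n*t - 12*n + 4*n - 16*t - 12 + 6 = -2*n^2 - 8*n + t*(-16*n - 16) - 6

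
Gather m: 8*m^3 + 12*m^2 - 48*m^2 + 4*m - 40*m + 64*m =8*m^3 - 36*m^2 + 28*m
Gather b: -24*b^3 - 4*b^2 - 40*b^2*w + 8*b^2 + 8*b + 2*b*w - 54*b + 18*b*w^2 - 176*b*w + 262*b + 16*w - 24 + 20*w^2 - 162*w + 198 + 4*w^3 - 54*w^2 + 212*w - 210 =-24*b^3 + b^2*(4 - 40*w) + b*(18*w^2 - 174*w + 216) + 4*w^3 - 34*w^2 + 66*w - 36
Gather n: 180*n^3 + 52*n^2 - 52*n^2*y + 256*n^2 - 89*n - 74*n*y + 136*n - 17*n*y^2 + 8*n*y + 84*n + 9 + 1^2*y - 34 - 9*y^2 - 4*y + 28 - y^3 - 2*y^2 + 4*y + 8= 180*n^3 + n^2*(308 - 52*y) + n*(-17*y^2 - 66*y + 131) - y^3 - 11*y^2 + y + 11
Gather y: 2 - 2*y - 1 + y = 1 - y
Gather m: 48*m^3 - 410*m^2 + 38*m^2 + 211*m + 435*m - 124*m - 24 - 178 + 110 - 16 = 48*m^3 - 372*m^2 + 522*m - 108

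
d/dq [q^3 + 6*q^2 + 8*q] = 3*q^2 + 12*q + 8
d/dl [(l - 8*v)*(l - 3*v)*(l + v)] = 3*l^2 - 20*l*v + 13*v^2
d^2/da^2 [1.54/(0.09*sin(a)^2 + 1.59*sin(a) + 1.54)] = (-0.049896*sin(a)^4 - 0.661122*sin(a)^3 - 2.964654*sin(a)^2 + 5.093088*sin(a) + 7.35966)/(0.09*sin(a)^2 + 1.59*sin(a) + 1.54)^3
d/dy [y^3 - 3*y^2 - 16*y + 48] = 3*y^2 - 6*y - 16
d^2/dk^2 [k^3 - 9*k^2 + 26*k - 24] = 6*k - 18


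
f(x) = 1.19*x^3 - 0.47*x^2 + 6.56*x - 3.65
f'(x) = 3.57*x^2 - 0.94*x + 6.56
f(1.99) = 16.92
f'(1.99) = 18.83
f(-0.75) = -9.34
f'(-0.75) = 9.27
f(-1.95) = -27.05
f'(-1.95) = 21.97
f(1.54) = 9.68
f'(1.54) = 13.58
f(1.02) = 3.82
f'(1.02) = 9.32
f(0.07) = -3.19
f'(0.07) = 6.51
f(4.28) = 109.12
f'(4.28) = 67.93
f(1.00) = 3.63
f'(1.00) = 9.19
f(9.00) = 884.83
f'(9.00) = 287.27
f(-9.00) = -968.27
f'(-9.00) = 304.19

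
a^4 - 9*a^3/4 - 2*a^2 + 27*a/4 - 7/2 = (a - 2)*(a - 1)^2*(a + 7/4)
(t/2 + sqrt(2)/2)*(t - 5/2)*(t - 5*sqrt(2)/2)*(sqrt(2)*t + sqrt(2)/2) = sqrt(2)*t^4/2 - 3*t^3/2 - sqrt(2)*t^3 - 25*sqrt(2)*t^2/8 + 3*t^2 + 15*t/8 + 5*sqrt(2)*t + 25*sqrt(2)/8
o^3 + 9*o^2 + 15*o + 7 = (o + 1)^2*(o + 7)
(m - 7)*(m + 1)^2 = m^3 - 5*m^2 - 13*m - 7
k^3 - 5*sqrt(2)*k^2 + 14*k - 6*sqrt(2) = (k - 3*sqrt(2))*(k - sqrt(2))^2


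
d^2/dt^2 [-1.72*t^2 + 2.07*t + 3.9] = -3.44000000000000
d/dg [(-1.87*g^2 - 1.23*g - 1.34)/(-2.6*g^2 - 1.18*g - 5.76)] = (-0.991399999999999*g^2 + 14.5744*g + 5.5036)/(6.76*g^4 + 6.136*g^3 + 31.3444*g^2 + 13.5936*g + 33.1776)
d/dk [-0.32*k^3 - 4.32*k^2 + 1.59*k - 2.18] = -0.96*k^2 - 8.64*k + 1.59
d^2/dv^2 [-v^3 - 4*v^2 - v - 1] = -6*v - 8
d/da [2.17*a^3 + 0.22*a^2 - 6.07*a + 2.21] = 6.51*a^2 + 0.44*a - 6.07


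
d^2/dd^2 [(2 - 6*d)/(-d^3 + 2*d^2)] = 4*(9*d^3 - 24*d^2 + 28*d - 12)/(d^4*(d^3 - 6*d^2 + 12*d - 8))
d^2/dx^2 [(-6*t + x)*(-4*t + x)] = 2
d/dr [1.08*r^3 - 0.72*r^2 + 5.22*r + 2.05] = 3.24*r^2 - 1.44*r + 5.22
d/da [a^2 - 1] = 2*a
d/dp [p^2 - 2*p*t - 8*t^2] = 2*p - 2*t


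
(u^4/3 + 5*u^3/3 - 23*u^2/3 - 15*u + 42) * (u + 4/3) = u^5/3 + 19*u^4/9 - 49*u^3/9 - 227*u^2/9 + 22*u + 56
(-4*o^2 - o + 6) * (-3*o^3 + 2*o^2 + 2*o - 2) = 12*o^5 - 5*o^4 - 28*o^3 + 18*o^2 + 14*o - 12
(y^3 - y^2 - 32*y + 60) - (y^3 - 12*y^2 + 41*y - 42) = 11*y^2 - 73*y + 102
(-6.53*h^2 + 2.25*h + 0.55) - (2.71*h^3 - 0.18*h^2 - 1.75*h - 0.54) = -2.71*h^3 - 6.35*h^2 + 4.0*h + 1.09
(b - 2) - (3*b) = -2*b - 2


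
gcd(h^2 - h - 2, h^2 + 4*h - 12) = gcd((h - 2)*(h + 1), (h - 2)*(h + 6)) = h - 2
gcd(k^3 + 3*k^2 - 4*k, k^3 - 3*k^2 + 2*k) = k^2 - k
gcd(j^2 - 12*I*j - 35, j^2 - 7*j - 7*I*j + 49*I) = j - 7*I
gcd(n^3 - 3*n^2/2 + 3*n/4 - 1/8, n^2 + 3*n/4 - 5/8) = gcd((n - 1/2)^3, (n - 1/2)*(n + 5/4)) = n - 1/2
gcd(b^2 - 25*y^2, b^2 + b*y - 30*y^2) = -b + 5*y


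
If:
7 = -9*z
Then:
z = -7/9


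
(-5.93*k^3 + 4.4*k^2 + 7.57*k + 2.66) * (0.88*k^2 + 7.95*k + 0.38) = -5.2184*k^5 - 43.2715*k^4 + 39.3882*k^3 + 64.1943*k^2 + 24.0236*k + 1.0108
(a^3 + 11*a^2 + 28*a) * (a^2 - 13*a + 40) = a^5 - 2*a^4 - 75*a^3 + 76*a^2 + 1120*a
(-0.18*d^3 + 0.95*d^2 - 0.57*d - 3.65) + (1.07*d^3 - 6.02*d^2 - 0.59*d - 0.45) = 0.89*d^3 - 5.07*d^2 - 1.16*d - 4.1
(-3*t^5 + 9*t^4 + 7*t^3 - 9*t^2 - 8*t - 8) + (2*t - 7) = -3*t^5 + 9*t^4 + 7*t^3 - 9*t^2 - 6*t - 15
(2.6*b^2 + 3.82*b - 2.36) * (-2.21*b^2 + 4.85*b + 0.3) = -5.746*b^4 + 4.1678*b^3 + 24.5226*b^2 - 10.3*b - 0.708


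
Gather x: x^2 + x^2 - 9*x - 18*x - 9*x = 2*x^2 - 36*x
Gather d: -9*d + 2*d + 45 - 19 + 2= 28 - 7*d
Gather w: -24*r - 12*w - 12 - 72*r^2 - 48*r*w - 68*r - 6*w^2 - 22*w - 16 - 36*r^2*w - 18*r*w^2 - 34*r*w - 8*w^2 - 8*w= -72*r^2 - 92*r + w^2*(-18*r - 14) + w*(-36*r^2 - 82*r - 42) - 28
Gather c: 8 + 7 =15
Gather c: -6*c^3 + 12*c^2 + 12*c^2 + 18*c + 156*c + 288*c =-6*c^3 + 24*c^2 + 462*c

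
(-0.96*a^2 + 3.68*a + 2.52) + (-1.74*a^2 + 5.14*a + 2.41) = -2.7*a^2 + 8.82*a + 4.93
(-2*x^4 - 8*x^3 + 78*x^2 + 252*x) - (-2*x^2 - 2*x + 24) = -2*x^4 - 8*x^3 + 80*x^2 + 254*x - 24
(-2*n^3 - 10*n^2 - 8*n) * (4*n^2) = -8*n^5 - 40*n^4 - 32*n^3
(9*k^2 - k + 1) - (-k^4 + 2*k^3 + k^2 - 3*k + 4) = k^4 - 2*k^3 + 8*k^2 + 2*k - 3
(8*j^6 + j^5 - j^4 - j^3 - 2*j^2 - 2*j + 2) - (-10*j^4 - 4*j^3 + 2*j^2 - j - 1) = 8*j^6 + j^5 + 9*j^4 + 3*j^3 - 4*j^2 - j + 3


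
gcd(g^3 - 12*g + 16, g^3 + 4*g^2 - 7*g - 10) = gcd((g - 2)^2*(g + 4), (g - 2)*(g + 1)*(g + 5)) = g - 2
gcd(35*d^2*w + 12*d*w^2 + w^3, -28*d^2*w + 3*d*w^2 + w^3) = 7*d*w + w^2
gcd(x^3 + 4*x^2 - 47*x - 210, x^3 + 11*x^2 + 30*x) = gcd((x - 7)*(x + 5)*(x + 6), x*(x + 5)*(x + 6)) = x^2 + 11*x + 30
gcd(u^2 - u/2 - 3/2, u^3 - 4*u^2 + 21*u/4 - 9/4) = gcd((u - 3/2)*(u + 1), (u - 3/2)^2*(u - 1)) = u - 3/2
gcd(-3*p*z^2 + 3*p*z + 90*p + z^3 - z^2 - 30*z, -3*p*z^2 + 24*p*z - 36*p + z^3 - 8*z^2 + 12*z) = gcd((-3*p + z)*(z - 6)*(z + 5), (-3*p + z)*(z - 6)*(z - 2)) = -3*p*z + 18*p + z^2 - 6*z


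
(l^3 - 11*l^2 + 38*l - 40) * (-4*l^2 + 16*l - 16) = -4*l^5 + 60*l^4 - 344*l^3 + 944*l^2 - 1248*l + 640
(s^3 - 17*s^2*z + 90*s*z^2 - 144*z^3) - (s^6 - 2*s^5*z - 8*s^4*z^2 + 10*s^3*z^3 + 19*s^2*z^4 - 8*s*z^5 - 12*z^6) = -s^6 + 2*s^5*z + 8*s^4*z^2 - 10*s^3*z^3 + s^3 - 19*s^2*z^4 - 17*s^2*z + 8*s*z^5 + 90*s*z^2 + 12*z^6 - 144*z^3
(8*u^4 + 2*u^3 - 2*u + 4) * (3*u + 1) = 24*u^5 + 14*u^4 + 2*u^3 - 6*u^2 + 10*u + 4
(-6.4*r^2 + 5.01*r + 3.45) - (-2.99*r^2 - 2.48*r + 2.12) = -3.41*r^2 + 7.49*r + 1.33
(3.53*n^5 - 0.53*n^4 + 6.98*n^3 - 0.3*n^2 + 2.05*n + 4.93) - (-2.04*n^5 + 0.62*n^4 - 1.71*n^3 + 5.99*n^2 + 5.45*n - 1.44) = 5.57*n^5 - 1.15*n^4 + 8.69*n^3 - 6.29*n^2 - 3.4*n + 6.37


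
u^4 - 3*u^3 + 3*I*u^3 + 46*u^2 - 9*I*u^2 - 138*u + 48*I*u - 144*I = (u - 3)*(u - 6*I)*(u + I)*(u + 8*I)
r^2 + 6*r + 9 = (r + 3)^2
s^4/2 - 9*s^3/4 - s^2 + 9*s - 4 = (s/2 + 1)*(s - 4)*(s - 2)*(s - 1/2)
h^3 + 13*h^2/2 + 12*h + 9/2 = (h + 1/2)*(h + 3)^2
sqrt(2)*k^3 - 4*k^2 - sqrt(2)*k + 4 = (k - 1)*(k - 2*sqrt(2))*(sqrt(2)*k + sqrt(2))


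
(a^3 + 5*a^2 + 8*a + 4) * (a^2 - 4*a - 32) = a^5 + a^4 - 44*a^3 - 188*a^2 - 272*a - 128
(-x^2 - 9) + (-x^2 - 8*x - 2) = -2*x^2 - 8*x - 11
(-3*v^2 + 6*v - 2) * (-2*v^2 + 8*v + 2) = 6*v^4 - 36*v^3 + 46*v^2 - 4*v - 4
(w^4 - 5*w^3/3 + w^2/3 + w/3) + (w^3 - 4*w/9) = w^4 - 2*w^3/3 + w^2/3 - w/9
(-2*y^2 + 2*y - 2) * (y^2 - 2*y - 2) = -2*y^4 + 6*y^3 - 2*y^2 + 4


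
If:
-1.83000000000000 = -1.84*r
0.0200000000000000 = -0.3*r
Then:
No Solution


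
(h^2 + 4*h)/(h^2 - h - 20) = h/(h - 5)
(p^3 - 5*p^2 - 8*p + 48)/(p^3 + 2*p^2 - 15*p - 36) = (p - 4)/(p + 3)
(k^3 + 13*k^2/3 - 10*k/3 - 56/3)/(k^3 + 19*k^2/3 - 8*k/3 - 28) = (k + 4)/(k + 6)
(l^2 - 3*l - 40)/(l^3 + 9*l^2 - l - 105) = (l - 8)/(l^2 + 4*l - 21)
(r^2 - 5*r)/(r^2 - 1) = r*(r - 5)/(r^2 - 1)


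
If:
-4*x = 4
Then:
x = -1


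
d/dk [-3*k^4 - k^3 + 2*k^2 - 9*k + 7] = -12*k^3 - 3*k^2 + 4*k - 9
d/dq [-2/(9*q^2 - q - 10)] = 2*(18*q - 1)/(-9*q^2 + q + 10)^2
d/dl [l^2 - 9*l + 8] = 2*l - 9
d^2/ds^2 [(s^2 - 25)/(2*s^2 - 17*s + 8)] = 2*(34*s^3 - 348*s^2 + 2550*s - 6761)/(8*s^6 - 204*s^5 + 1830*s^4 - 6545*s^3 + 7320*s^2 - 3264*s + 512)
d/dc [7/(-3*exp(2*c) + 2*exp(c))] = 14*(3*exp(c) - 1)*exp(-c)/(3*exp(c) - 2)^2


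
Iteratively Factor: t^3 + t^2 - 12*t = (t + 4)*(t^2 - 3*t) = (t - 3)*(t + 4)*(t)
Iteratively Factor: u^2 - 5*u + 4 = (u - 1)*(u - 4)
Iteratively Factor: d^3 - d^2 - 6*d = (d)*(d^2 - d - 6) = d*(d - 3)*(d + 2)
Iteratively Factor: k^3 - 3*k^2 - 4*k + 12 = (k - 2)*(k^2 - k - 6) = (k - 3)*(k - 2)*(k + 2)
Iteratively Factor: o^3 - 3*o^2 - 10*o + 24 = (o - 4)*(o^2 + o - 6) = (o - 4)*(o - 2)*(o + 3)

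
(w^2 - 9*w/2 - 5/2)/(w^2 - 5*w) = (w + 1/2)/w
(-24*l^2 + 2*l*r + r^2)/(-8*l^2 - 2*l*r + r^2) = (6*l + r)/(2*l + r)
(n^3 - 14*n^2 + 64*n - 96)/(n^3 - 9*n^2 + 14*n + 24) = (n - 4)/(n + 1)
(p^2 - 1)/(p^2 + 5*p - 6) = (p + 1)/(p + 6)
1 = 1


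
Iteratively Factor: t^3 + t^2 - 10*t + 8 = (t - 1)*(t^2 + 2*t - 8) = (t - 1)*(t + 4)*(t - 2)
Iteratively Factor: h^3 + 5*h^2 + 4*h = (h + 4)*(h^2 + h) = (h + 1)*(h + 4)*(h)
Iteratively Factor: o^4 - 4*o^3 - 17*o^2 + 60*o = (o - 5)*(o^3 + o^2 - 12*o) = (o - 5)*(o - 3)*(o^2 + 4*o) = o*(o - 5)*(o - 3)*(o + 4)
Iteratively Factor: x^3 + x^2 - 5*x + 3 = (x - 1)*(x^2 + 2*x - 3) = (x - 1)*(x + 3)*(x - 1)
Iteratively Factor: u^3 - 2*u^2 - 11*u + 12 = (u + 3)*(u^2 - 5*u + 4) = (u - 4)*(u + 3)*(u - 1)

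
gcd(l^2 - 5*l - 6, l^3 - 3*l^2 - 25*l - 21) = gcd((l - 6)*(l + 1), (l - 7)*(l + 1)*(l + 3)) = l + 1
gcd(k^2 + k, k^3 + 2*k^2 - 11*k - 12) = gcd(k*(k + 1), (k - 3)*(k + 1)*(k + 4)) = k + 1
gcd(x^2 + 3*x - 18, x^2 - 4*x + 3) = x - 3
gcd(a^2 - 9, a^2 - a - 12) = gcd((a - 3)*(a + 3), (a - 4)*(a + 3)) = a + 3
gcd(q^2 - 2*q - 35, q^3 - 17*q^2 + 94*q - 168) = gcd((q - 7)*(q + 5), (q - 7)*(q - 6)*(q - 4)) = q - 7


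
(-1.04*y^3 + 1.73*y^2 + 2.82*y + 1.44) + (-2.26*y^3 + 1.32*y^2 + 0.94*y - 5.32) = -3.3*y^3 + 3.05*y^2 + 3.76*y - 3.88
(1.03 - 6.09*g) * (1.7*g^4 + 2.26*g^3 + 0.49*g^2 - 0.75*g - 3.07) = -10.353*g^5 - 12.0124*g^4 - 0.6563*g^3 + 5.0722*g^2 + 17.9238*g - 3.1621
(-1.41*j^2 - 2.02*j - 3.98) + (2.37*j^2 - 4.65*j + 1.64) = 0.96*j^2 - 6.67*j - 2.34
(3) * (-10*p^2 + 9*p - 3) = -30*p^2 + 27*p - 9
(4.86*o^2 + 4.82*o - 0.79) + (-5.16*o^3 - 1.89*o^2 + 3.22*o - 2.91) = -5.16*o^3 + 2.97*o^2 + 8.04*o - 3.7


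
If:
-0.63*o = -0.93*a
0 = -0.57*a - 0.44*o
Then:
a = 0.00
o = 0.00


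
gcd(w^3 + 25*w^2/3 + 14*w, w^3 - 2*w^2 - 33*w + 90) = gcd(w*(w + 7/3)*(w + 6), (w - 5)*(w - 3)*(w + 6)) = w + 6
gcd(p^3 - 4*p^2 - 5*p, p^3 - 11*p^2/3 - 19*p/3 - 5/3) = p^2 - 4*p - 5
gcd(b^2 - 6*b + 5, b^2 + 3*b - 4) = b - 1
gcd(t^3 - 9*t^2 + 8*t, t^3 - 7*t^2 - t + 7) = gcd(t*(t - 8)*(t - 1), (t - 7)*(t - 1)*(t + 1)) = t - 1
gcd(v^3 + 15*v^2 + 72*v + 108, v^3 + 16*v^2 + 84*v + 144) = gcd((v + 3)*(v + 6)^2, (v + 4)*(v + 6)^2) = v^2 + 12*v + 36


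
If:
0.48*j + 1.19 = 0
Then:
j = -2.48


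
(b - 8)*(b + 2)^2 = b^3 - 4*b^2 - 28*b - 32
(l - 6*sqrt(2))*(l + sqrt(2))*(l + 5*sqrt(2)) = l^3 - 62*l - 60*sqrt(2)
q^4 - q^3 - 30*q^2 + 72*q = q*(q - 4)*(q - 3)*(q + 6)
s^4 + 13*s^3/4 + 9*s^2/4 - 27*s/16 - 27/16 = (s - 3/4)*(s + 1)*(s + 3/2)^2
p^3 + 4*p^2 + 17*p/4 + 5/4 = (p + 1/2)*(p + 1)*(p + 5/2)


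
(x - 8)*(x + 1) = x^2 - 7*x - 8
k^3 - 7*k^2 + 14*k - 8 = (k - 4)*(k - 2)*(k - 1)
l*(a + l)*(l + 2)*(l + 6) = a*l^3 + 8*a*l^2 + 12*a*l + l^4 + 8*l^3 + 12*l^2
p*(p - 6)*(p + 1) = p^3 - 5*p^2 - 6*p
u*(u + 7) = u^2 + 7*u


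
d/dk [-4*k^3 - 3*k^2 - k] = -12*k^2 - 6*k - 1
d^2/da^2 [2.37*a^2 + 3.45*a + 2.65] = 4.74000000000000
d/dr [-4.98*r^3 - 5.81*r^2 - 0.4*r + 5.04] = -14.94*r^2 - 11.62*r - 0.4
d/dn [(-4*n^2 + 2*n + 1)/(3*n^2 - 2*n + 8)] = 2*(n^2 - 35*n + 9)/(9*n^4 - 12*n^3 + 52*n^2 - 32*n + 64)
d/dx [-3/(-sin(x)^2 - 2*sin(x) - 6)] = -6*(sin(x) + 1)*cos(x)/(sin(x)^2 + 2*sin(x) + 6)^2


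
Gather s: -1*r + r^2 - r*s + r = r^2 - r*s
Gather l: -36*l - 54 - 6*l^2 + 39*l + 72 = -6*l^2 + 3*l + 18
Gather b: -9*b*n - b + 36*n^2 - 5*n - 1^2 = b*(-9*n - 1) + 36*n^2 - 5*n - 1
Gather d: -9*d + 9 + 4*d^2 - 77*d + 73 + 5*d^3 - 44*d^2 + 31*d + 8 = 5*d^3 - 40*d^2 - 55*d + 90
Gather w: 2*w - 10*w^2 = -10*w^2 + 2*w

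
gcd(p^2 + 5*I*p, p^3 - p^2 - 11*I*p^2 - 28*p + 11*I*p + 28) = 1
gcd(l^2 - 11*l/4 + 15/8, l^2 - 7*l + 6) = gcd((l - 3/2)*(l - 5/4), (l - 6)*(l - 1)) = 1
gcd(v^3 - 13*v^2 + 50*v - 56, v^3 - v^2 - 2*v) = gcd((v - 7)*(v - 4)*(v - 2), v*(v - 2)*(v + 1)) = v - 2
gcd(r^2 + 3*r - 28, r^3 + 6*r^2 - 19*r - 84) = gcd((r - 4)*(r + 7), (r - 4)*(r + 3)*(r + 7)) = r^2 + 3*r - 28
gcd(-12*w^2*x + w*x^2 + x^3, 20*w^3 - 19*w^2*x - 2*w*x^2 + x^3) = 4*w + x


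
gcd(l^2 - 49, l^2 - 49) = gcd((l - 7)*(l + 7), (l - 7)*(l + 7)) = l^2 - 49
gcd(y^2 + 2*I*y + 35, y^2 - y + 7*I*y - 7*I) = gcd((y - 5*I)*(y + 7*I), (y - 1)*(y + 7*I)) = y + 7*I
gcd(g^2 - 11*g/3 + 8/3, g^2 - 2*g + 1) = g - 1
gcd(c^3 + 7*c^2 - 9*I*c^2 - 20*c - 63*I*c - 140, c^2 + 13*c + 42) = c + 7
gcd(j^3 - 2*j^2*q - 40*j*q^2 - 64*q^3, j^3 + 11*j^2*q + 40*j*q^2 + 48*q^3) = j + 4*q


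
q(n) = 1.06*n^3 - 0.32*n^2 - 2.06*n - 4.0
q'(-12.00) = 463.54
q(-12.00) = -1857.04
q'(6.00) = 108.58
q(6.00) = 201.08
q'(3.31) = 30.66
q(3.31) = 24.12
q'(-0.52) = -0.87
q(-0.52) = -3.16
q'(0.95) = 0.20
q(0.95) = -5.34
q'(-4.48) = 64.63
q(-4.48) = -96.50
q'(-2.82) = 25.03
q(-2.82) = -24.51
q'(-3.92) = 49.31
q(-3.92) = -64.69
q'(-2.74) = 23.57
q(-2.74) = -22.56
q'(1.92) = 8.43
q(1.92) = -1.63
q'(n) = 3.18*n^2 - 0.64*n - 2.06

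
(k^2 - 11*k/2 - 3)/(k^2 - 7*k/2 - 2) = (k - 6)/(k - 4)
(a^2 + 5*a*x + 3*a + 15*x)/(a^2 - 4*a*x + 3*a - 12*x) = (-a - 5*x)/(-a + 4*x)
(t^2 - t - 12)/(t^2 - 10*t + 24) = (t + 3)/(t - 6)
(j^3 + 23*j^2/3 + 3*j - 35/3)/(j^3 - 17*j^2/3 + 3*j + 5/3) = (3*j^2 + 26*j + 35)/(3*j^2 - 14*j - 5)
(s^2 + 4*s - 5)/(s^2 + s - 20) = (s - 1)/(s - 4)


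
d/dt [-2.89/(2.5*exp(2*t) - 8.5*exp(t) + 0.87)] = (14.45*exp(t) - 24.565)*exp(t)/(2.5*exp(2*t) - 8.5*exp(t) + 0.87)^2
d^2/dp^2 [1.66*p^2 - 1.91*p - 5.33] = 3.32000000000000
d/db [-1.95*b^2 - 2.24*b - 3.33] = -3.9*b - 2.24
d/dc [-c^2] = -2*c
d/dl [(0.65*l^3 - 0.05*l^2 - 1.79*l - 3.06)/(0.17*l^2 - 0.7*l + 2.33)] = (0.1105*l^4 - 0.91*l^3 + 4.8828*l^2 + 0.8074*l - 6.3127)/(0.0289*l^4 - 0.238*l^3 + 1.2822*l^2 - 3.262*l + 5.4289)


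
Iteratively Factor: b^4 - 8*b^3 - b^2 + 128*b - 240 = (b - 3)*(b^3 - 5*b^2 - 16*b + 80) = (b - 5)*(b - 3)*(b^2 - 16) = (b - 5)*(b - 4)*(b - 3)*(b + 4)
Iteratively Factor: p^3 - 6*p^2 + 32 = (p - 4)*(p^2 - 2*p - 8) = (p - 4)^2*(p + 2)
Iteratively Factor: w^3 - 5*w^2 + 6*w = (w)*(w^2 - 5*w + 6) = w*(w - 3)*(w - 2)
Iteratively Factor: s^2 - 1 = (s + 1)*(s - 1)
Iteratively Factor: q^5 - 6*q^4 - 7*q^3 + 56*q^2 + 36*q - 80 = (q + 2)*(q^4 - 8*q^3 + 9*q^2 + 38*q - 40) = (q - 4)*(q + 2)*(q^3 - 4*q^2 - 7*q + 10) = (q - 4)*(q + 2)^2*(q^2 - 6*q + 5) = (q - 4)*(q - 1)*(q + 2)^2*(q - 5)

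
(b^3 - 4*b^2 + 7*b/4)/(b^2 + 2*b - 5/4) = b*(2*b - 7)/(2*b + 5)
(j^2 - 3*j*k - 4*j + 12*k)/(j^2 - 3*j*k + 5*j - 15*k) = (j - 4)/(j + 5)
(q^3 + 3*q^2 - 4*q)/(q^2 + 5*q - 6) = q*(q + 4)/(q + 6)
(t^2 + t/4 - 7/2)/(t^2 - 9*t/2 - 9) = (-4*t^2 - t + 14)/(2*(-2*t^2 + 9*t + 18))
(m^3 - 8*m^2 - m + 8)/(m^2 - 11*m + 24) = (m^2 - 1)/(m - 3)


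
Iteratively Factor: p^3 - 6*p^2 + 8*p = (p - 2)*(p^2 - 4*p) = (p - 4)*(p - 2)*(p)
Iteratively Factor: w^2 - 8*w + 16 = (w - 4)*(w - 4)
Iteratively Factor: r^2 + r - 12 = (r - 3)*(r + 4)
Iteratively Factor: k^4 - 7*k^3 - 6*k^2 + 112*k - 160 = (k + 4)*(k^3 - 11*k^2 + 38*k - 40) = (k - 4)*(k + 4)*(k^2 - 7*k + 10) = (k - 4)*(k - 2)*(k + 4)*(k - 5)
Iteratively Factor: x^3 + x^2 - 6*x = (x - 2)*(x^2 + 3*x) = (x - 2)*(x + 3)*(x)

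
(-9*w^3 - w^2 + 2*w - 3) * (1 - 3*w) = 27*w^4 - 6*w^3 - 7*w^2 + 11*w - 3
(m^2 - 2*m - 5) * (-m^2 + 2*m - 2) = -m^4 + 4*m^3 - m^2 - 6*m + 10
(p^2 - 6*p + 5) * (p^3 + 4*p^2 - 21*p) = p^5 - 2*p^4 - 40*p^3 + 146*p^2 - 105*p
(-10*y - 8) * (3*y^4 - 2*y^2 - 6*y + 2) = -30*y^5 - 24*y^4 + 20*y^3 + 76*y^2 + 28*y - 16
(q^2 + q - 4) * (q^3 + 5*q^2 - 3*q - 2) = q^5 + 6*q^4 - 2*q^3 - 25*q^2 + 10*q + 8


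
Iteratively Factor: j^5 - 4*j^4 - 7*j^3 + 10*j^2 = (j)*(j^4 - 4*j^3 - 7*j^2 + 10*j) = j^2*(j^3 - 4*j^2 - 7*j + 10) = j^2*(j + 2)*(j^2 - 6*j + 5) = j^2*(j - 5)*(j + 2)*(j - 1)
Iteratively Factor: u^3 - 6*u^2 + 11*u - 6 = (u - 2)*(u^2 - 4*u + 3) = (u - 2)*(u - 1)*(u - 3)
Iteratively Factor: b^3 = (b)*(b^2) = b^2*(b)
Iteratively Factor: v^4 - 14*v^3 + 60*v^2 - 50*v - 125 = (v - 5)*(v^3 - 9*v^2 + 15*v + 25) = (v - 5)^2*(v^2 - 4*v - 5) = (v - 5)^3*(v + 1)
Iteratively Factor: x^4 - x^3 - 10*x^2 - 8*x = (x)*(x^3 - x^2 - 10*x - 8) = x*(x + 1)*(x^2 - 2*x - 8) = x*(x - 4)*(x + 1)*(x + 2)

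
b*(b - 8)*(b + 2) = b^3 - 6*b^2 - 16*b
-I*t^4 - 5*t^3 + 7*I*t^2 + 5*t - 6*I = (t - 1)*(t - 3*I)*(t - 2*I)*(-I*t - I)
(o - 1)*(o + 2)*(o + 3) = o^3 + 4*o^2 + o - 6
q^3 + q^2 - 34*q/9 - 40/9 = (q - 2)*(q + 4/3)*(q + 5/3)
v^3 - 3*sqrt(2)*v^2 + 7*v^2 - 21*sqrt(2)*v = v*(v + 7)*(v - 3*sqrt(2))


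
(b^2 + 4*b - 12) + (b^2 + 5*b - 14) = 2*b^2 + 9*b - 26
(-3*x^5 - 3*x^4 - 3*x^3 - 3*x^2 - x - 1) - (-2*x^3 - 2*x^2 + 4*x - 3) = -3*x^5 - 3*x^4 - x^3 - x^2 - 5*x + 2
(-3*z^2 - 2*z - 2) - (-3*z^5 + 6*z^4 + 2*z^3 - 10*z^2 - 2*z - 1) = 3*z^5 - 6*z^4 - 2*z^3 + 7*z^2 - 1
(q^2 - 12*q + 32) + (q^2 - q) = 2*q^2 - 13*q + 32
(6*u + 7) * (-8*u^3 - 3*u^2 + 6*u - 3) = -48*u^4 - 74*u^3 + 15*u^2 + 24*u - 21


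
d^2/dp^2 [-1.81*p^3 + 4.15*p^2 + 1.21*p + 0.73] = 8.3 - 10.86*p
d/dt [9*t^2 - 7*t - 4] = 18*t - 7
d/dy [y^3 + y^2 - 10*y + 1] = 3*y^2 + 2*y - 10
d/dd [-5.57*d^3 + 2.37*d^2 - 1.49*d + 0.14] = -16.71*d^2 + 4.74*d - 1.49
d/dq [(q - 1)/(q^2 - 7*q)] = (-q^2 + 2*q - 7)/(q^2*(q^2 - 14*q + 49))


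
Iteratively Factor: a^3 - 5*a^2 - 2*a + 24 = (a + 2)*(a^2 - 7*a + 12) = (a - 3)*(a + 2)*(a - 4)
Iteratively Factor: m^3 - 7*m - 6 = (m + 1)*(m^2 - m - 6) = (m + 1)*(m + 2)*(m - 3)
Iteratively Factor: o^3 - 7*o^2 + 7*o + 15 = (o - 3)*(o^2 - 4*o - 5) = (o - 3)*(o + 1)*(o - 5)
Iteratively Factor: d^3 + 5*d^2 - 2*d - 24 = (d + 3)*(d^2 + 2*d - 8) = (d - 2)*(d + 3)*(d + 4)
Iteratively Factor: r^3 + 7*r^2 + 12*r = (r + 4)*(r^2 + 3*r) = (r + 3)*(r + 4)*(r)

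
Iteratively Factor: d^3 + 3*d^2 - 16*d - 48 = (d + 4)*(d^2 - d - 12) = (d - 4)*(d + 4)*(d + 3)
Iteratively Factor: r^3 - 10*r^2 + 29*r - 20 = (r - 1)*(r^2 - 9*r + 20) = (r - 5)*(r - 1)*(r - 4)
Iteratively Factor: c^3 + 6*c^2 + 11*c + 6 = (c + 3)*(c^2 + 3*c + 2) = (c + 1)*(c + 3)*(c + 2)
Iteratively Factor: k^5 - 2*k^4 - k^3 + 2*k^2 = (k)*(k^4 - 2*k^3 - k^2 + 2*k) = k*(k - 1)*(k^3 - k^2 - 2*k) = k^2*(k - 1)*(k^2 - k - 2) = k^2*(k - 1)*(k + 1)*(k - 2)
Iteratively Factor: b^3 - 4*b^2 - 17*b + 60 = (b - 5)*(b^2 + b - 12) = (b - 5)*(b - 3)*(b + 4)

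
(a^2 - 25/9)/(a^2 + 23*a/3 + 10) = (a - 5/3)/(a + 6)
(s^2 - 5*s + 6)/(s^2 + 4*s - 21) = (s - 2)/(s + 7)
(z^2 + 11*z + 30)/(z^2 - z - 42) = (z + 5)/(z - 7)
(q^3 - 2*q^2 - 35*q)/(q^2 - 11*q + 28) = q*(q + 5)/(q - 4)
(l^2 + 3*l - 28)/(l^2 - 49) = (l - 4)/(l - 7)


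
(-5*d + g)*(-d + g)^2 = -5*d^3 + 11*d^2*g - 7*d*g^2 + g^3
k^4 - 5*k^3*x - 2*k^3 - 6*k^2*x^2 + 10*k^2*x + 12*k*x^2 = k*(k - 2)*(k - 6*x)*(k + x)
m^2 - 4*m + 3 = (m - 3)*(m - 1)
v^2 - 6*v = v*(v - 6)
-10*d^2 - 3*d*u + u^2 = (-5*d + u)*(2*d + u)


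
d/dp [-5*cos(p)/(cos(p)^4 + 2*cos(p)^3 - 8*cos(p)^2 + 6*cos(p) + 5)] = 20*(-3*cos(p)^4 - 4*cos(p)^3 + 8*cos(p)^2 + 5)*sin(p)/(2*sin(p)^4 + 12*sin(p)^2 + 15*cos(p) + cos(3*p) - 4)^2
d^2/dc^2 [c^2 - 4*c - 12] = 2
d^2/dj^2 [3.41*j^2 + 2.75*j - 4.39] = 6.82000000000000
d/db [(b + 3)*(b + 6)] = 2*b + 9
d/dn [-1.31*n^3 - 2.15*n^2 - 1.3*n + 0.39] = -3.93*n^2 - 4.3*n - 1.3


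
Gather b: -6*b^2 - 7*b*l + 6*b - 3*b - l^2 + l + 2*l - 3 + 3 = -6*b^2 + b*(3 - 7*l) - l^2 + 3*l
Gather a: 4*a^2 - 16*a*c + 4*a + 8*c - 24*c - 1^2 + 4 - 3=4*a^2 + a*(4 - 16*c) - 16*c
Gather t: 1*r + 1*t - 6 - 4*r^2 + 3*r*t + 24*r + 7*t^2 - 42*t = -4*r^2 + 25*r + 7*t^2 + t*(3*r - 41) - 6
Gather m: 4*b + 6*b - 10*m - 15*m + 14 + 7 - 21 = 10*b - 25*m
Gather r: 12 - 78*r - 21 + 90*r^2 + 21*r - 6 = 90*r^2 - 57*r - 15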